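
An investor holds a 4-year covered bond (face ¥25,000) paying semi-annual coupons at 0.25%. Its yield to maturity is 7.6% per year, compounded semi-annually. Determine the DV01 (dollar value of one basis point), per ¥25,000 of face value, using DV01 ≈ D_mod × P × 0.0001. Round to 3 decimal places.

¥7.193

Periodic yield y = 0.038.
  t   CF        PV=CF/(1+0.038)^t    t·PV
  1        31.25        30.1060        30.1060
  2        31.25        29.0038        58.0077
  3        31.25        27.9420        83.8261
  4        31.25        26.9191       107.6764
  5        31.25        25.9336       129.6681
  6        31.25        24.9842       149.9054
  7        31.25        24.0696       168.4871
  8    25,031.25    18,573.9259   148,591.4076
  Σ                 18,762.8843   149,319.0843
P = 18,762.8843; D_Mac = 7.95822 half-year periods = 3.97911 yrs; D_mod = 3.83344 yrs.
DV01 ≈ 3.83344 × 18,762.8843 × 0.0001 = 7.192634.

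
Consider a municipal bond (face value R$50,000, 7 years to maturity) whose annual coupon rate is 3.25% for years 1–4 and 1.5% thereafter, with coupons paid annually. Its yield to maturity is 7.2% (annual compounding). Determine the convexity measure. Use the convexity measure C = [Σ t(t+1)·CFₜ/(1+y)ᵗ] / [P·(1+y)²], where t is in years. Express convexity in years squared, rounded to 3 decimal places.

42.369

With y = 0.072:
  t   CF        PV=CF/(1+0.072)^t    t·PV        t(t+1)·PV
  1     1,625.00     1,515.8582     1,515.8582       3,031.7164
  2     1,625.00     1,414.0468     2,828.0937       8,484.2810
  3     1,625.00     1,319.0735     3,957.2206      15,828.8825
  4     1,625.00     1,230.4791     4,921.9162      24,609.5810
  5       750.00       529.7700     2,648.8498      15,893.0991
  6       750.00       494.1884     2,965.1304      20,755.9130
  7    50,750.00    31,194.1064   218,358.7448   1,746,869.9581
  Σ                 37,697.5224   237,195.8138   1,835,473.4312
P = 37,697.5224.
Convexity = Σ t(t+1)·PV / [P·(1+y)²] = 1,835,473.4312 / (37,697.5224 × 1.149184) = 42.36876.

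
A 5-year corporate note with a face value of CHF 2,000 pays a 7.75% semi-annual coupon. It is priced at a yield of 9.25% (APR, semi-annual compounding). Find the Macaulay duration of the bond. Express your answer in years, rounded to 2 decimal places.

4.21 years

Periodic yield y = 0.04625. Discount each cash flow and weight by its period:
  t   CF        PV=CF/(1+0.04625)^t    t·PV
  1        77.50        74.0741        74.0741
  2        77.50        70.7996       141.5992
  3        77.50        67.6699       203.0096
  4        77.50        64.6785       258.7139
  5        77.50        61.8193       309.0967
  6        77.50        59.0866       354.5195
  7        77.50        56.4746       395.3224
  8        77.50        53.9781       431.8251
  9        77.50        51.5920       464.3281
  10    2,077.50     1,321.8626    13,218.6262
  Σ                  1,882.0353    15,851.1149
Price P = Σ PV = 1,882.0353.
Macaulay duration = Σ(t·PV) / P = 15,851.1149 / 1,882.0353 = 8.42233 half-year periods.
In years: 8.42233 / 2 = 4.21116 years.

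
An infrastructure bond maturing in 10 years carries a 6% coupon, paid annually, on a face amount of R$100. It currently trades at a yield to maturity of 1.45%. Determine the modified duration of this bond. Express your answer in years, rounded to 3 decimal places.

8.079 years

Periodic yield y = 0.0145. First find Macaulay duration:
  t   CF        PV=CF/(1+0.0145)^t    t·PV
  1         6.00         5.9142         5.9142
  2         6.00         5.8297        11.6594
  3         6.00         5.7464        17.2392
  4         6.00         5.6643        22.6570
  5         6.00         5.5833        27.9165
  6         6.00         5.5035        33.0210
  7         6.00         5.4248        37.9739
  8         6.00         5.3473        42.7784
  9         6.00         5.2709        47.4379
  10      106.00        91.7879       917.8788
  Σ                    142.0723     1,164.4764
P = 142.0723; Macaulay duration = 1,164.4764 / 142.0723 = 8.19636 years.
Modified duration = D_Mac / (1 + y) = 8.19636 / 1.0145 = 8.07922 years.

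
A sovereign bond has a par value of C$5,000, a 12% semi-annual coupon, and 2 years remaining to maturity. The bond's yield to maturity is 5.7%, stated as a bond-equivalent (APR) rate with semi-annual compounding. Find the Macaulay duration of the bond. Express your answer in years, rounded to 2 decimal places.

Periodic yield y = 0.0285. Discount each cash flow and weight by its period:
  t   CF        PV=CF/(1+0.0285)^t    t·PV
  1       300.00       291.6869       291.6869
  2       300.00       283.6042       567.2084
  3       300.00       275.7455       827.2364
  4     5,300.00     4,736.5125    18,946.0499
  Σ                  5,587.5491    20,632.1816
Price P = Σ PV = 5,587.5491.
Macaulay duration = Σ(t·PV) / P = 20,632.1816 / 5,587.5491 = 3.69253 half-year periods.
In years: 3.69253 / 2 = 1.84626 years.

1.85 years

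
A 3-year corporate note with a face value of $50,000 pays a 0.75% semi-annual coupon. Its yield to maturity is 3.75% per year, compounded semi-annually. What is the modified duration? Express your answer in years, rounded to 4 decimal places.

2.9159 years

Periodic yield y = 0.01875. First find Macaulay duration:
  t   CF        PV=CF/(1+0.01875)^t    t·PV
  1       187.50       184.0491       184.0491
  2       187.50       180.6617       361.3233
  3       187.50       177.3366       532.0098
  4       187.50       174.0727       696.2910
  5       187.50       170.8690       854.3448
  6    50,187.50    44,894.1582   269,364.9489
  Σ                 45,781.1472   271,992.9669
P = 45,781.1472; Macaulay duration = 271,992.9669 / 45,781.1472 = 5.94116 half-year periods = 2.97058 years.
Modified duration = D_Mac / (1 + y) = 2.97058 / 1.01875 = 2.91591 years.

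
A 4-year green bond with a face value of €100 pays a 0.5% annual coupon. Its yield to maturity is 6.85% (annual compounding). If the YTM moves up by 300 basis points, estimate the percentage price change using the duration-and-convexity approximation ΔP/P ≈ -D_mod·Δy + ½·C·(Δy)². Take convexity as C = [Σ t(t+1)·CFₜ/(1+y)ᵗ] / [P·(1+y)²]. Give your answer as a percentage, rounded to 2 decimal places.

With y = 0.0685:
  t   CF        PV=CF/(1+0.0685)^t    t·PV        t(t+1)·PV
  1         0.50         0.4679         0.4679           0.9359
  2         0.50         0.4379         0.8759           2.6277
  3         0.50         0.4099         1.2296           4.9184
  4       100.50        77.1024       308.4096       1,542.0482
  Σ                     78.4182       310.9831       1,550.5302
P = 78.4182; D_Mac = 3.96570 yrs; D_mod = 3.71147 yrs; C = 17.31867.
Duration effect: -3.71147 × (+0.03) = -0.111344
Convexity effect: 0.5 × 17.31867 × (0.03)² = +0.0077934
ΔP/P ≈ -0.111344 + 0.0077934 = -0.103551 = -10.3551%.

-10.36%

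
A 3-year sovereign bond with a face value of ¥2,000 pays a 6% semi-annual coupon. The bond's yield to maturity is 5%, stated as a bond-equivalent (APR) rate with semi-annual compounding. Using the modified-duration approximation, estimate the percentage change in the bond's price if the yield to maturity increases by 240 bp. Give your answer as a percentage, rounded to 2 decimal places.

Periodic yield y = 0.025. Modified duration first:
  t   CF        PV=CF/(1+0.025)^t    t·PV
  1        60.00        58.5366        58.5366
  2        60.00        57.1089       114.2177
  3        60.00        55.7160       167.1479
  4        60.00        54.3570       217.4282
  5        60.00        53.0313       265.1563
  6     2,060.00     1,776.3315    10,657.9893
  Σ                  2,055.0813    11,480.4759
P = 2,055.0813; D_Mac = 5.58639 half-year periods = 2.79319 yrs; D_mod = 2.79319/(1+0.025) = 2.72507 yrs.
ΔP/P ≈ -D_mod · Δy = -2.72507 × (+0.024) = -0.065402 = -6.5402%.

-6.54%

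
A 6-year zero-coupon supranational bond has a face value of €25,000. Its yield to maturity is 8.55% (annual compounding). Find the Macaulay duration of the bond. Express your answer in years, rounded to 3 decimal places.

6.000 years

A zero-coupon bond has a single cash flow at maturity, so its Macaulay duration equals its maturity: 6 years.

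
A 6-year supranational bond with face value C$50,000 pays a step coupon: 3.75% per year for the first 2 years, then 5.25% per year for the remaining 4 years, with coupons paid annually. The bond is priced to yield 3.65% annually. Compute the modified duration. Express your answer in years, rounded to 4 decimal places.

Periodic yield y = 0.0365. First find Macaulay duration:
  t   CF        PV=CF/(1+0.0365)^t    t·PV
  1     1,875.00     1,808.9725     1,808.9725
  2     1,875.00     1,745.2701     3,490.5403
  3     2,625.00     2,357.3355     7,072.0064
  4     2,625.00     2,274.3227     9,097.2907
  5     2,625.00     2,194.2332    10,971.1658
  6    52,625.00    42,440.0875   254,640.5248
  Σ                 52,820.2214   287,080.5005
P = 52,820.2214; Macaulay duration = 287,080.5005 / 52,820.2214 = 5.43505 years.
Modified duration = D_Mac / (1 + y) = 5.43505 / 1.0365 = 5.24366 years.

5.2437 years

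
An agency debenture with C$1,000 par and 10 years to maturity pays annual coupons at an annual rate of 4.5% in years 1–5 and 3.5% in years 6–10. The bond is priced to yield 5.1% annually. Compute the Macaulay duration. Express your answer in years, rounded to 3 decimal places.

8.232 years

Periodic yield y = 0.051. Discount each cash flow and weight by its year:
  t   CF        PV=CF/(1+0.051)^t    t·PV
  1        45.00        42.8164        42.8164
  2        45.00        40.7387        81.4774
  3        45.00        38.7618       116.2855
  4        45.00        36.8809       147.5236
  5        45.00        35.0913       175.4563
  6        35.00        25.9688       155.8128
  7        35.00        24.7087       172.9606
  8        35.00        23.5097       188.0773
  9        35.00        22.3688       201.3196
  10    1,035.00       629.3804     6,293.8036
  Σ                    920.2254     7,575.5330
Price P = Σ PV = 920.2254.
Macaulay duration = Σ(t·PV) / P = 7,575.5330 / 920.2254 = 8.23226 years.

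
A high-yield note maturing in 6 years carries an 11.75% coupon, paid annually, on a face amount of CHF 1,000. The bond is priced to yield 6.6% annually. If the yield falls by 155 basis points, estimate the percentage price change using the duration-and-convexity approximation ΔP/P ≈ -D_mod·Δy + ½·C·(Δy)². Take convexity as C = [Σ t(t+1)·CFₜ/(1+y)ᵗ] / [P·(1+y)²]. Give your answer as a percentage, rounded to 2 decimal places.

With y = 0.066:
  t   CF        PV=CF/(1+0.066)^t    t·PV        t(t+1)·PV
  1       117.50       110.2251       110.2251         220.4503
  2       117.50       103.4007       206.8014         620.4042
  3       117.50        96.9988       290.9963       1,163.9853
  4       117.50        90.9932       363.9729       1,819.8645
  5       117.50        85.3595       426.7975       2,560.7849
  6     1,117.50       761.5603     4,569.3619      31,985.5331
  Σ                  1,248.5376     5,968.1551      38,371.0222
P = 1,248.5376; D_Mac = 4.78012 yrs; D_mod = 4.48416 yrs; C = 27.04502.
Duration effect: -4.48416 × (-0.0155) = +0.069505
Convexity effect: 0.5 × 27.04502 × (-0.0155)² = +0.0032488
ΔP/P ≈ +0.069505 + 0.0032488 = +0.072753 = +7.2753%.

+7.28%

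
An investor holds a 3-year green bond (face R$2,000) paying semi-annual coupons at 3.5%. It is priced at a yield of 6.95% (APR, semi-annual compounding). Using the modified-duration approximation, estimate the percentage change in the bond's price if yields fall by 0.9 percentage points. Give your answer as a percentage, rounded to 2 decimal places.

Periodic yield y = 0.03475. Modified duration first:
  t   CF        PV=CF/(1+0.03475)^t    t·PV
  1        35.00        33.8246        33.8246
  2        35.00        32.6887        65.3773
  3        35.00        31.5909        94.7726
  4        35.00        30.5300       122.1199
  5        35.00        29.5047       147.5234
  6     2,035.00     1,657.8751     9,947.2505
  Σ                  1,816.0139    10,410.8683
P = 1,816.0139; D_Mac = 5.73281 half-year periods = 2.86641 yrs; D_mod = 2.86641/(1+0.03475) = 2.77014 yrs.
ΔP/P ≈ -D_mod · Δy = -2.77014 × (-0.009) = +0.024931 = +2.4931%.

+2.49%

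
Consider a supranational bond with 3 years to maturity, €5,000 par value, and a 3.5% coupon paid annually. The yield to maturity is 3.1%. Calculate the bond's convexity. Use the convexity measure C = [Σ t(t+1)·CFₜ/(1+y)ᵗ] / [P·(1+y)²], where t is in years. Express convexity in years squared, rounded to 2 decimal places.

With y = 0.031:
  t   CF        PV=CF/(1+0.031)^t    t·PV        t(t+1)·PV
  1       175.00       169.7381       169.7381         339.4762
  2       175.00       164.6345       329.2689         987.8067
  3     5,175.00     4,722.0911    14,166.2732      56,665.0928
  Σ                  5,056.4636    14,665.2802      57,992.3757
P = 5,056.4636.
Convexity = Σ t(t+1)·PV / [P·(1+y)²] = 57,992.3757 / (5,056.4636 × 1.062961) = 10.78963.

10.79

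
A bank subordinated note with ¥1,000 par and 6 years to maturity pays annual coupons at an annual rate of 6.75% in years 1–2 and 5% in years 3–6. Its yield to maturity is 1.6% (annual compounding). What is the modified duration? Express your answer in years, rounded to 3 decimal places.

Periodic yield y = 0.016. First find Macaulay duration:
  t   CF        PV=CF/(1+0.016)^t    t·PV
  1        67.50        66.4370        66.4370
  2        67.50        65.3908       130.7815
  3        50.00        47.6748       143.0244
  4        50.00        46.9240       187.6961
  5        50.00        46.1851       230.9253
  6     1,050.00       954.6124     5,727.6741
  Σ                  1,227.2240     6,486.5384
P = 1,227.2240; Macaulay duration = 6,486.5384 / 1,227.2240 = 5.28554 years.
Modified duration = D_Mac / (1 + y) = 5.28554 / 1.016 = 5.20230 years.

5.202 years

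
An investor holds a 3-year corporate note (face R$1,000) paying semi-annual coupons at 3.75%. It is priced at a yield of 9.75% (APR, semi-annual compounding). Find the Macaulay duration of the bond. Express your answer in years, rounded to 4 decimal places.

2.8512 years

Periodic yield y = 0.04875. Discount each cash flow and weight by its period:
  t   CF        PV=CF/(1+0.04875)^t    t·PV
  1        18.75        17.8784        17.8784
  2        18.75        17.0474        34.0947
  3        18.75        16.2549        48.7648
  4        18.75        15.4993        61.9974
  5        18.75        14.7789        73.8944
  6     1,018.75       765.6597     4,593.9581
  Σ                    847.1186     4,830.5878
Price P = Σ PV = 847.1186.
Macaulay duration = Σ(t·PV) / P = 4,830.5878 / 847.1186 = 5.70237 half-year periods.
In years: 5.70237 / 2 = 2.85119 years.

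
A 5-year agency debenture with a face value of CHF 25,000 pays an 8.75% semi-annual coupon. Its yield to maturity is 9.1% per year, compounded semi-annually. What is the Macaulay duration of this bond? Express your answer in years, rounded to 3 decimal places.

Periodic yield y = 0.0455. Discount each cash flow and weight by its period:
  t   CF        PV=CF/(1+0.0455)^t    t·PV
  1     1,093.75     1,046.1502     1,046.1502
  2     1,093.75     1,000.6219     2,001.2437
  3     1,093.75       957.0750     2,871.2249
  4     1,093.75       915.4232     3,661.6928
  5     1,093.75       875.5841     4,377.9206
  6     1,093.75       837.4788     5,024.8730
  7     1,093.75       801.0319     5,607.2232
  8     1,093.75       766.1711     6,129.3688
  9     1,093.75       732.8275     6,595.4471
  10   26,093.75    16,722.3044   167,223.0443
  Σ                 24,654.6681   204,538.1888
Price P = Σ PV = 24,654.6681.
Macaulay duration = Σ(t·PV) / P = 204,538.1888 / 24,654.6681 = 8.29612 half-year periods.
In years: 8.29612 / 2 = 4.14806 years.

4.148 years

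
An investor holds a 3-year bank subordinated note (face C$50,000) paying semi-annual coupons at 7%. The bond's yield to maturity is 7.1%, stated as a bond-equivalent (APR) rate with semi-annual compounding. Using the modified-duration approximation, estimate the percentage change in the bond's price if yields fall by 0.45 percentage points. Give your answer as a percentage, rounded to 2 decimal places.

Periodic yield y = 0.0355. Modified duration first:
  t   CF        PV=CF/(1+0.0355)^t    t·PV
  1     1,750.00     1,690.0048     1,690.0048
  2     1,750.00     1,632.0665     3,264.1329
  3     1,750.00     1,576.1144     4,728.3432
  4     1,750.00     1,522.0805     6,088.3222
  5     1,750.00     1,469.8991     7,349.4956
  6    51,750.00    41,976.8393   251,861.0358
  Σ                 49,867.0047   274,981.3346
P = 49,867.0047; D_Mac = 5.51429 half-year periods = 2.75715 yrs; D_mod = 2.75715/(1+0.0355) = 2.66262 yrs.
ΔP/P ≈ -D_mod · Δy = -2.66262 × (-0.0045) = +0.011982 = +1.1982%.

+1.20%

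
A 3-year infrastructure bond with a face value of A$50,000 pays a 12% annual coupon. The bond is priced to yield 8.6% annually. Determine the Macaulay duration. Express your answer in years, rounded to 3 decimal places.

Periodic yield y = 0.086. Discount each cash flow and weight by its year:
  t   CF        PV=CF/(1+0.086)^t    t·PV
  1     6,000.00     5,524.8619     5,524.8619
  2     6,000.00     5,087.3498    10,174.6996
  3    56,000.00    43,721.8521   131,165.5564
  Σ                 54,334.0638   146,865.1179
Price P = Σ PV = 54,334.0638.
Macaulay duration = Σ(t·PV) / P = 146,865.1179 / 54,334.0638 = 2.70300 years.

2.703 years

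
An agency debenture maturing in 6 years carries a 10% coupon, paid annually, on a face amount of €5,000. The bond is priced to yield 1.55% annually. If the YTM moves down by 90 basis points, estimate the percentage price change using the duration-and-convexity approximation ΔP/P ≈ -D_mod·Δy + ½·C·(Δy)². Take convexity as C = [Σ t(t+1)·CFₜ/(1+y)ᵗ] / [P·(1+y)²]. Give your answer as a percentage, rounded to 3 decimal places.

With y = 0.0155:
  t   CF        PV=CF/(1+0.0155)^t    t·PV        t(t+1)·PV
  1       500.00       492.3683       492.3683         984.7366
  2       500.00       484.8531       969.7061       2,909.1184
  3       500.00       477.4526     1,432.3577       5,729.4307
  4       500.00       470.1650     1,880.6600       9,403.2999
  5       500.00       462.9887     2,314.9434      13,889.6602
  6     5,500.00     5,015.1407    30,090.8443     210,635.9101
  Σ                  7,402.9683    37,180.8797     243,552.1558
P = 7,402.9683; D_Mac = 5.02243 yrs; D_mod = 4.94577 yrs; C = 31.90261.
Duration effect: -4.94577 × (-0.009) = +0.044512
Convexity effect: 0.5 × 31.90261 × (-0.009)² = +0.0012921
ΔP/P ≈ +0.044512 + 0.0012921 = +0.045804 = +4.5804%.

+4.580%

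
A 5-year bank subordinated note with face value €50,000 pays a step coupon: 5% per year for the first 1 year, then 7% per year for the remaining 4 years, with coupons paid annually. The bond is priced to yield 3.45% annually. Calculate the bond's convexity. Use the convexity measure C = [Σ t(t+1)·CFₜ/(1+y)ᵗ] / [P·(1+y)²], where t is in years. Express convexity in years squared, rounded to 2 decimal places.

24.21

With y = 0.0345:
  t   CF        PV=CF/(1+0.0345)^t    t·PV        t(t+1)·PV
  1     2,500.00     2,416.6264     2,416.6264       4,833.2528
  2     3,500.00     3,270.4465     6,540.8931      19,622.6792
  3     3,500.00     3,161.3790     9,484.1369      37,936.5476
  4     3,500.00     3,055.9487    12,223.7949      61,118.9747
  5    53,500.00    45,154.5280   225,772.6400   1,354,635.8402
  Σ                 57,058.9286   256,438.0913   1,478,147.2944
P = 57,058.9286.
Convexity = Σ t(t+1)·PV / [P·(1+y)²] = 1,478,147.2944 / (57,058.9286 × 1.070190) = 24.20656.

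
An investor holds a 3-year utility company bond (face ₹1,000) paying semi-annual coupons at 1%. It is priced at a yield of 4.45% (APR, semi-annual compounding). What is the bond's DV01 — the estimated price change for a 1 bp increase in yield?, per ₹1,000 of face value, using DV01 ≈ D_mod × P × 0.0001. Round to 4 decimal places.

Periodic yield y = 0.02225.
  t   CF        PV=CF/(1+0.02225)^t    t·PV
  1         5.00         4.8912         4.8912
  2         5.00         4.7847         9.5694
  3         5.00         4.6806        14.0417
  4         5.00         4.5787        18.3148
  5         5.00         4.4790        22.3952
  6     1,005.00       880.6906     5,284.1434
  Σ                    904.1047     5,353.3557
P = 904.1047; D_Mac = 5.92117 half-year periods = 2.96058 yrs; D_mod = 2.89614 yrs.
DV01 ≈ 2.89614 × 904.1047 × 0.0001 = 0.261842.

₹0.2618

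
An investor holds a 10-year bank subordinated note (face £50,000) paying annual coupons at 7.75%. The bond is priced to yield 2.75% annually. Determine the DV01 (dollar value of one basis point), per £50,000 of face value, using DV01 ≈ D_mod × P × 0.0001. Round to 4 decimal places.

Periodic yield y = 0.0275.
  t   CF        PV=CF/(1+0.0275)^t    t·PV
  1     3,875.00     3,771.2895     3,771.2895
  2     3,875.00     3,670.3548     7,340.7096
  3     3,875.00     3,572.1214    10,716.3643
  4     3,875.00     3,476.5172    13,906.0689
  5     3,875.00     3,383.4717    16,917.3587
  6     3,875.00     3,292.9165    19,757.4992
  7     3,875.00     3,204.7850    22,433.4947
  8     3,875.00     3,119.0121    24,952.0970
  9     3,875.00     3,035.5349    27,319.8142
  10   53,875.00    41,074.1872   410,741.8716
  Σ                 71,600.1904   557,856.5677
P = 71,600.1904; D_Mac = 7.79127 yrs; D_mod = 7.58275 yrs.
DV01 ≈ 7.58275 × 71,600.1904 × 0.0001 = 54.292610.

£54.2926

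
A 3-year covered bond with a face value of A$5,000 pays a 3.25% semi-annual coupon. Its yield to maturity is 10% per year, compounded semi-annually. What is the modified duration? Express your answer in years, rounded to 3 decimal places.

Periodic yield y = 0.05. First find Macaulay duration:
  t   CF        PV=CF/(1+0.05)^t    t·PV
  1        81.25        77.3810        77.3810
  2        81.25        73.6961       147.3923
  3        81.25        70.1868       210.5604
  4        81.25        66.8446       267.3783
  5        81.25        63.6615       318.3075
  6     5,081.25     3,791.7070    22,750.2419
  Σ                  4,143.4770    23,771.2614
P = 4,143.4770; Macaulay duration = 23,771.2614 / 4,143.4770 = 5.73703 half-year periods = 2.86852 years.
Modified duration = D_Mac / (1 + y) = 2.86852 / 1.05 = 2.73192 years.

2.732 years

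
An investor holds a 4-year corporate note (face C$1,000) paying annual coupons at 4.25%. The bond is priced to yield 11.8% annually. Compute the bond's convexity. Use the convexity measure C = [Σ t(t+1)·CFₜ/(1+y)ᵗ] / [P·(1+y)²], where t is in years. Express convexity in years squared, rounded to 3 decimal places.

With y = 0.118:
  t   CF        PV=CF/(1+0.118)^t    t·PV        t(t+1)·PV
  1        42.50        38.0143        38.0143          76.0286
  2        42.50        34.0021        68.0041         204.0124
  3        42.50        30.4133        91.2399         364.9596
  4     1,042.50       667.2811     2,669.1246      13,345.6228
  Σ                    769.7108     2,866.3829      13,990.6234
P = 769.7108.
Convexity = Σ t(t+1)·PV / [P·(1+y)²] = 13,990.6234 / (769.7108 × 1.249924) = 14.54206.

14.542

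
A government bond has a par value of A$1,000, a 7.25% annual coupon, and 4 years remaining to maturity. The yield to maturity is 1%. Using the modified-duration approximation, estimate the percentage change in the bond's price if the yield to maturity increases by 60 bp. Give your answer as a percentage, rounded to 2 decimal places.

-2.17%

Periodic yield y = 0.01. Modified duration first:
  t   CF        PV=CF/(1+0.01)^t    t·PV
  1        72.50        71.7822        71.7822
  2        72.50        71.0715       142.1429
  3        72.50        70.3678       211.1034
  4     1,072.50     1,030.6514     4,122.6057
  Σ                  1,243.8728     4,547.6341
P = 1,243.8728; D_Mac = 3.65603 yrs; D_mod = 3.65603/(1+0.01) = 3.61983 yrs.
ΔP/P ≈ -D_mod · Δy = -3.61983 × (+0.006) = -0.021719 = -2.1719%.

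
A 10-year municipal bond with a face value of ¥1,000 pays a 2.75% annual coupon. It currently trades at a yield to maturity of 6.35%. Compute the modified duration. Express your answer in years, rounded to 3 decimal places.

Periodic yield y = 0.0635. First find Macaulay duration:
  t   CF        PV=CF/(1+0.0635)^t    t·PV
  1        27.50        25.8580        25.8580
  2        27.50        24.3141        48.6281
  3        27.50        22.8623        68.5869
  4        27.50        21.4972        85.9890
  5        27.50        20.2137       101.0684
  6        27.50        19.0067       114.0405
  7        27.50        17.8719       125.1032
  8        27.50        16.8048       134.4382
  9        27.50        15.8014       142.2125
  10    1,027.50       555.1456     5,551.4558
  Σ                    739.3757     6,397.3806
P = 739.3757; Macaulay duration = 6,397.3806 / 739.3757 = 8.65241 years.
Modified duration = D_Mac / (1 + y) = 8.65241 / 1.0635 = 8.13579 years.

8.136 years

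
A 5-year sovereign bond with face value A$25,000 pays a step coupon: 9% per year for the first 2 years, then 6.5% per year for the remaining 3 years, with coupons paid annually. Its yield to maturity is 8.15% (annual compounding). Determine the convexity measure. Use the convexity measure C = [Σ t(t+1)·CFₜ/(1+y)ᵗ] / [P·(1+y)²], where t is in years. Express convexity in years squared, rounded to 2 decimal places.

With y = 0.0815:
  t   CF        PV=CF/(1+0.0815)^t    t·PV        t(t+1)·PV
  1     2,250.00     2,080.4438     2,080.4438       4,160.8877
  2     2,250.00     1,923.6651     3,847.3302      11,541.9907
  3     1,625.00     1,284.6174     3,853.8521      15,415.4086
  4     1,625.00     1,187.8108     4,751.2432      23,756.2160
  5    26,625.00    17,995.2132    89,976.0662     539,856.3975
  Σ                 24,471.7504   104,508.9357     594,730.9005
P = 24,471.7504.
Convexity = Σ t(t+1)·PV / [P·(1+y)²] = 594,730.9005 / (24,471.7504 × 1.169642) = 20.77794.

20.78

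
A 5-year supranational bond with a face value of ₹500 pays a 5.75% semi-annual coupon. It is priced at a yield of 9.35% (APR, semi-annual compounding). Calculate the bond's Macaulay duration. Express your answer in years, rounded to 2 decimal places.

Periodic yield y = 0.04675. Discount each cash flow and weight by its period:
  t   CF        PV=CF/(1+0.04675)^t    t·PV
  1       14.375        13.7330        13.7330
  2       14.375        13.1196        26.2393
  3       14.375        12.5337        37.6011
  4       14.375        11.9739        47.8956
  5       14.375        11.4391        57.1957
  6       14.375        10.9282        65.5694
  7       14.375        10.4402        73.0811
  8       14.375         9.9739        79.7910
  9       14.375         9.5284        85.7558
  10     514.375       325.7243     3,257.2430
  Σ                    429.3943     3,744.1050
Price P = Σ PV = 429.3943.
Macaulay duration = Σ(t·PV) / P = 3,744.1050 / 429.3943 = 8.71950 half-year periods.
In years: 8.71950 / 2 = 4.35975 years.

4.36 years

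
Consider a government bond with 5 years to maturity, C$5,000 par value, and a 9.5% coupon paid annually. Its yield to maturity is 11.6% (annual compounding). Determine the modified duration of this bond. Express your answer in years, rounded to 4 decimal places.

Periodic yield y = 0.116. First find Macaulay duration:
  t   CF        PV=CF/(1+0.116)^t    t·PV
  1       475.00       425.6272       425.6272
  2       475.00       381.3864       762.7728
  3       475.00       341.7441     1,025.2323
  4       475.00       306.2223     1,224.8892
  5     5,475.00     3,162.7375    15,813.6876
  Σ                  4,617.7176    19,252.2092
P = 4,617.7176; Macaulay duration = 19,252.2092 / 4,617.7176 = 4.16920 years.
Modified duration = D_Mac / (1 + y) = 4.16920 / 1.116 = 3.73585 years.

3.7358 years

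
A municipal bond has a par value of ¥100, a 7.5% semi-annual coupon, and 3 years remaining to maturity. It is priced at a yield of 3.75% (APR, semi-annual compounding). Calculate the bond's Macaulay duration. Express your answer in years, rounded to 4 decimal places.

2.7563 years

Periodic yield y = 0.01875. Discount each cash flow and weight by its period:
  t   CF        PV=CF/(1+0.01875)^t    t·PV
  1         3.75         3.6810         3.6810
  2         3.75         3.6132         7.2265
  3         3.75         3.5467        10.6402
  4         3.75         3.4815        13.9258
  5         3.75         3.4174        17.0869
  6       103.75        92.8074       556.8441
  Σ                    110.5471       609.4045
Price P = Σ PV = 110.5471.
Macaulay duration = Σ(t·PV) / P = 609.4045 / 110.5471 = 5.51262 half-year periods.
In years: 5.51262 / 2 = 2.75631 years.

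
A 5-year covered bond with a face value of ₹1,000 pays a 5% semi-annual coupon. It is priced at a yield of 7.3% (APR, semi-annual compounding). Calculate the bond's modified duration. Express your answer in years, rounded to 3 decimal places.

Periodic yield y = 0.0365. First find Macaulay duration:
  t   CF        PV=CF/(1+0.0365)^t    t·PV
  1        25.00        24.1196        24.1196
  2        25.00        23.2703        46.5405
  3        25.00        22.4508        67.3524
  4        25.00        21.6602        86.6409
  5        25.00        20.8975       104.4873
  6        25.00        20.1616       120.9694
  7        25.00        19.4516       136.1611
  8        25.00        18.7666       150.1328
  9        25.00        18.1057       162.9516
  10    1,025.00       716.1942     7,161.9420
  Σ                    905.0781     8,061.2977
P = 905.0781; Macaulay duration = 8,061.2977 / 905.0781 = 8.90674 half-year periods = 4.45337 years.
Modified duration = D_Mac / (1 + y) = 4.45337 / 1.0365 = 4.29655 years.

4.297 years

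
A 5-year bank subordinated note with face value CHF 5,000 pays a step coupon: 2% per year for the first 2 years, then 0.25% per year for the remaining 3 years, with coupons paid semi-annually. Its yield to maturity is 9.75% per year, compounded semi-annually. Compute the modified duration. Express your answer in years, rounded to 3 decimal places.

4.564 years

Periodic yield y = 0.04875. First find Macaulay duration:
  t   CF        PV=CF/(1+0.04875)^t    t·PV
  1        50.00        47.6758        47.6758
  2        50.00        45.4596        90.9193
  3        50.00        43.3465       130.0395
  4        50.00        41.3316       165.3264
  5         6.25         4.9263        24.6315
  6         6.25         4.6973        28.1838
  7         6.25         4.4789        31.3526
  8         6.25         4.2708        34.1660
  9         6.25         4.0722        36.6501
  10    5,006.25     3,110.2321    31,102.3207
  Σ                  3,310.4911    31,691.2656
P = 3,310.4911; Macaulay duration = 31,691.2656 / 3,310.4911 = 9.57298 half-year periods = 4.78649 years.
Modified duration = D_Mac / (1 + y) = 4.78649 / 1.04875 = 4.56400 years.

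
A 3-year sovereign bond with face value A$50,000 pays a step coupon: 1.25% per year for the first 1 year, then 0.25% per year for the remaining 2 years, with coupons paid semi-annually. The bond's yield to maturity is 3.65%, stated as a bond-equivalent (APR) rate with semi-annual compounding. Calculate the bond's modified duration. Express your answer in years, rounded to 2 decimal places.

2.91 years

Periodic yield y = 0.01825. First find Macaulay duration:
  t   CF        PV=CF/(1+0.01825)^t    t·PV
  1       312.50       306.8991       306.8991
  2       312.50       301.3986       602.7971
  3        62.50        59.1993       177.5980
  4        62.50        58.1383       232.5532
  5        62.50        57.0963       285.4815
  6    50,062.50    44,914.4433   269,486.6597
  Σ                 45,697.1749   271,091.9885
P = 45,697.1749; Macaulay duration = 271,091.9885 / 45,697.1749 = 5.93236 half-year periods = 2.96618 years.
Modified duration = D_Mac / (1 + y) = 2.96618 / 1.01825 = 2.91302 years.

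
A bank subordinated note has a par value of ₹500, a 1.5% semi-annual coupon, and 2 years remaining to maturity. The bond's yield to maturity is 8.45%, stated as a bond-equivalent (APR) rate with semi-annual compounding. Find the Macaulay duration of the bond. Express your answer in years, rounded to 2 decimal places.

Periodic yield y = 0.04225. Discount each cash flow and weight by its period:
  t   CF        PV=CF/(1+0.04225)^t    t·PV
  1         3.75         3.5980         3.5980
  2         3.75         3.4521         6.9043
  3         3.75         3.3122         9.9366
  4       503.75       426.9013     1,707.6051
  Σ                    437.2636     1,728.0439
Price P = Σ PV = 437.2636.
Macaulay duration = Σ(t·PV) / P = 1,728.0439 / 437.2636 = 3.95195 half-year periods.
In years: 3.95195 / 2 = 1.97598 years.

1.98 years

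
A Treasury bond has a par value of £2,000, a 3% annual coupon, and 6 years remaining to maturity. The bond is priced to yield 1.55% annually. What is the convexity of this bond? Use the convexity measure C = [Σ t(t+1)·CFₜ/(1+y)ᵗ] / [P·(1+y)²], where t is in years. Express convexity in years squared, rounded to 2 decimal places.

37.11

With y = 0.0155:
  t   CF        PV=CF/(1+0.0155)^t    t·PV        t(t+1)·PV
  1        60.00        59.0842        59.0842         118.1684
  2        60.00        58.1824       116.3647         349.0942
  3        60.00        57.2943       171.8829         687.5317
  4        60.00        56.4198       225.6792       1,128.3960
  5        60.00        55.5586       277.7932       1,666.7592
  6     2,060.00     1,878.3982    11,270.3890      78,892.7227
  Σ                  2,164.9375    12,121.1932      82,842.6722
P = 2,164.9375.
Convexity = Σ t(t+1)·PV / [P·(1+y)²] = 82,842.6722 / (2,164.9375 × 1.031240) = 37.10641.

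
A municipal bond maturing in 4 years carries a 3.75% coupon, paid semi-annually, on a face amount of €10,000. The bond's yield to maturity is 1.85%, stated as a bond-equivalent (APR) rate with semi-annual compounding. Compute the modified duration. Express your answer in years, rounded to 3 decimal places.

3.727 years

Periodic yield y = 0.00925. First find Macaulay duration:
  t   CF        PV=CF/(1+0.00925)^t    t·PV
  1       187.50       185.7815       185.7815
  2       187.50       184.0788       368.1576
  3       187.50       182.3917       547.1750
  4       187.50       180.7200       722.8800
  5       187.50       179.0637       895.3184
  6       187.50       177.4225     1,064.5351
  7       187.50       175.7964     1,230.5748
  8    10,187.50     9,464.0616    75,712.4926
  Σ                 10,729.3161    80,726.9149
P = 10,729.3161; Macaulay duration = 80,726.9149 / 10,729.3161 = 7.52396 half-year periods = 3.76198 years.
Modified duration = D_Mac / (1 + y) = 3.76198 / 1.00925 = 3.72750 years.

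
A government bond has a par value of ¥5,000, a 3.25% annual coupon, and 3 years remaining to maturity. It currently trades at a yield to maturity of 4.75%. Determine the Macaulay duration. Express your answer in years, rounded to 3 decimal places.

2.904 years

Periodic yield y = 0.0475. Discount each cash flow and weight by its year:
  t   CF        PV=CF/(1+0.0475)^t    t·PV
  1       162.50       155.1313       155.1313
  2       162.50       148.0967       296.1933
  3     5,162.50     4,491.5679    13,474.7037
  Σ                  4,794.7958    13,926.0283
Price P = Σ PV = 4,794.7958.
Macaulay duration = Σ(t·PV) / P = 13,926.0283 / 4,794.7958 = 2.90440 years.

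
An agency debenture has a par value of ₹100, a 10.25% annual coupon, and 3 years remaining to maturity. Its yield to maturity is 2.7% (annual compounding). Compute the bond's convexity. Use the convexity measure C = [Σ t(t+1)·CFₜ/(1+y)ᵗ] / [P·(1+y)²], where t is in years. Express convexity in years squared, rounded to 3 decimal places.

10.143

With y = 0.027:
  t   CF        PV=CF/(1+0.027)^t    t·PV        t(t+1)·PV
  1        10.25         9.9805         9.9805          19.9611
  2        10.25         9.7181        19.4363          58.3088
  3       110.25       101.7811       305.3434       1,221.3736
  Σ                    121.4798       334.7602       1,299.6434
P = 121.4798.
Convexity = Σ t(t+1)·PV / [P·(1+y)²] = 1,299.6434 / (121.4798 × 1.054729) = 10.14330.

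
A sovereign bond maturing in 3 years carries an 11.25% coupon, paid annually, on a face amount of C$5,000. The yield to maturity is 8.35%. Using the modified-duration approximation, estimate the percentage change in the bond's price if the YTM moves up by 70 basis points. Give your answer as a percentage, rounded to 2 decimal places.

Periodic yield y = 0.0835. Modified duration first:
  t   CF        PV=CF/(1+0.0835)^t    t·PV
  1       562.50       519.1509       519.1509
  2       562.50       479.1425       958.2850
  3     5,562.50     4,373.0383    13,119.1148
  Σ                  5,371.3317    14,596.5507
P = 5,371.3317; D_Mac = 2.71749 yrs; D_mod = 2.71749/(1+0.0835) = 2.50807 yrs.
ΔP/P ≈ -D_mod · Δy = -2.50807 × (+0.007) = -0.017556 = -1.7556%.

-1.76%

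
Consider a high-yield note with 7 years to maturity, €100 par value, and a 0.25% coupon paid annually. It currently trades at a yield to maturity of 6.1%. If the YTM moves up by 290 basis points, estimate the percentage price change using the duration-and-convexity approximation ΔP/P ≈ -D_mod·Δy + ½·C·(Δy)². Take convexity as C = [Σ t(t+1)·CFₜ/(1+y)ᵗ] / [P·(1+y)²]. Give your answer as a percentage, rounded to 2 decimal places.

-16.88%

With y = 0.061:
  t   CF        PV=CF/(1+0.061)^t    t·PV        t(t+1)·PV
  1         0.25         0.2356         0.2356           0.4713
  2         0.25         0.2221         0.4442           1.3325
  3         0.25         0.2093         0.6279           2.5117
  4         0.25         0.1973         0.7891           3.9456
  5         0.25         0.1859         0.9297           5.5781
  6         0.25         0.1752         1.0515           7.3603
  7       100.25        66.2333       463.6334       3,709.0674
  Σ                     67.4588       467.7114       3,730.2668
P = 67.4588; D_Mac = 6.93329 yrs; D_mod = 6.53467 yrs; C = 49.12136.
Duration effect: -6.53467 × (+0.029) = -0.189505
Convexity effect: 0.5 × 49.12136 × (0.029)² = +0.0206555
ΔP/P ≈ -0.189505 + 0.0206555 = -0.168850 = -16.8850%.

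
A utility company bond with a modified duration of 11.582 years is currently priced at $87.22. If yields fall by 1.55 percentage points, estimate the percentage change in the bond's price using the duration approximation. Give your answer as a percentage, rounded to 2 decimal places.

+17.95%

Duration approximation: ΔP/P ≈ -D_mod · Δy = -11.582 × (-0.0155) = +0.179521.
As a percentage: +17.9521%.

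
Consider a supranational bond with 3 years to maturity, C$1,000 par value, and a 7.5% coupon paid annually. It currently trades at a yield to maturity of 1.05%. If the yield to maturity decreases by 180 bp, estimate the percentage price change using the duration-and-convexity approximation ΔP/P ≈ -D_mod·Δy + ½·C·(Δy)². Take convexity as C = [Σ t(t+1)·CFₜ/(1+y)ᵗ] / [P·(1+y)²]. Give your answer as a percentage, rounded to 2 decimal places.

+5.19%

With y = 0.0105:
  t   CF        PV=CF/(1+0.0105)^t    t·PV        t(t+1)·PV
  1        75.00        74.2207        74.2207         148.4414
  2        75.00        73.4495       146.8989         440.6968
  3     1,075.00     1,041.8364     3,125.5091      12,502.0363
  Σ                  1,189.5065     3,346.6287      13,091.1745
P = 1,189.5065; D_Mac = 2.81346 yrs; D_mod = 2.78423 yrs; C = 10.77802.
Duration effect: -2.78423 × (-0.018) = +0.050116
Convexity effect: 0.5 × 10.77802 × (-0.018)² = +0.0017460
ΔP/P ≈ +0.050116 + 0.0017460 = +0.051862 = +5.1862%.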